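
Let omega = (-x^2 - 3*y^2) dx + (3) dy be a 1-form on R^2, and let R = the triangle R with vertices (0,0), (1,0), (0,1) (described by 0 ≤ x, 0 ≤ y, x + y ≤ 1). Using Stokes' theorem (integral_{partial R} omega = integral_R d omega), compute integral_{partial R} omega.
integral_(partial R) omega = 1

Stokes: integral_partial_R omega = integral_R d omega with d omega = (∂Q/∂x - ∂P/∂y) dx ∧ dy.
  ∂Q/∂x = 0
  ∂P/∂y = -6*y
  integrand = ∂Q/∂x - ∂P/∂y = 6*y.
Integrating over R: integral_0^1 integral_0^{1-x} (6*y) dy dx = 1.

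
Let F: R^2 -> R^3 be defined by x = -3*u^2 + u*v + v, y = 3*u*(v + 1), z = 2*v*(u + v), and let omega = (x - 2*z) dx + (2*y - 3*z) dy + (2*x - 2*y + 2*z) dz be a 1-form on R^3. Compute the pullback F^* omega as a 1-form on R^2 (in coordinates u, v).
F^* omega = (18*u^3 + 3*u^2*v + 21*u*v^2 + 18*u - 14*v^3 - 13*v^2) du + (-15*u^3 - 27*u^2*v + 3*u^2 - 14*u*v^2 - 22*u*v + 16*v^3 + 4*v^2 + v) dv

Using F^*(f dg) = (f ∘ F) d(g ∘ F), substitute each coordinate x_i by F_i(u, v) in f_i, and replace dx_i by d F_i = (∂F_i/∂u) du + (∂F_i/∂v) dv.
  For the x component: f_1(F) = -3*u^2 - 3*u*v - 4*v^2 + v; d F_1 = (-6*u + v) du + (u + 1) dv
  For the y component: f_2(F) = 6*u - 6*v^2; d F_2 = (3*v + 3) du + (3*u) dv
  For the z component: f_3(F) = -6*u^2 - 6*u + 4*v^2 + 2*v; d F_3 = (2*v) du + (2*u + 4*v) dv
Combining and collecting du, dv coefficients:
  coeff of du: 18*u^3 + 3*u^2*v + 21*u*v^2 + 18*u - 14*v^3 - 13*v^2
  coeff of dv: -15*u^3 - 27*u^2*v + 3*u^2 - 14*u*v^2 - 22*u*v + 16*v^3 + 4*v^2 + v
F^* omega = (18*u^3 + 3*u^2*v + 21*u*v^2 + 18*u - 14*v^3 - 13*v^2) du + (-15*u^3 - 27*u^2*v + 3*u^2 - 14*u*v^2 - 22*u*v + 16*v^3 + 4*v^2 + v) dv.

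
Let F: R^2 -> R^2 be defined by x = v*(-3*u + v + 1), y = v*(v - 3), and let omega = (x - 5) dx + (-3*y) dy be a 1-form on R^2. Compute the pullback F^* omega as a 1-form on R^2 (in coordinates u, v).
F^* omega = (3*v*(3*u*v - v^2 - v + 5)) du + (9*u^2*v - 9*u*v^2 - 6*u*v + 15*u - 4*v^3 + 30*v^2 - 36*v - 5) dv

Using F^*(f dg) = (f ∘ F) d(g ∘ F), substitute each coordinate x_i by F_i(u, v) in f_i, and replace dx_i by d F_i = (∂F_i/∂u) du + (∂F_i/∂v) dv.
  For the x component: f_1(F) = -3*u*v + v^2 + v - 5; d F_1 = (-3*v) du + (-3*u + 2*v + 1) dv
  For the y component: f_2(F) = 3*v*(3 - v); d F_2 = (0) du + (2*v - 3) dv
Combining and collecting du, dv coefficients:
  coeff of du: 3*v*(3*u*v - v^2 - v + 5)
  coeff of dv: 9*u^2*v - 9*u*v^2 - 6*u*v + 15*u - 4*v^3 + 30*v^2 - 36*v - 5
F^* omega = (3*v*(3*u*v - v^2 - v + 5)) du + (9*u^2*v - 9*u*v^2 - 6*u*v + 15*u - 4*v^3 + 30*v^2 - 36*v - 5) dv.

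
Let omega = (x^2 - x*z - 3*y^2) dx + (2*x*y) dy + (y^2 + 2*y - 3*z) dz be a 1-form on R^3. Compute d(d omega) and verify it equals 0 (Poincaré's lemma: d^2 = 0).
d(d omega) = 0

Step 1: d omega = sum_{i<j} (∂f_j/∂x_i - ∂f_i/∂x_j) dx_i ∧ dx_j:
  coeff of dx ∧ dy: 8*y
  coeff of dx ∧ dz: x
  coeff of dy ∧ dz: 2*y + 2
Step 2: Apply d again to each 2-form coefficient. The only possible 3-form in R^3 is dx ∧ dy ∧ dz, with coefficient
  ∂(coeff of dy∧dz)/∂x - ∂(coeff of dx∧dz)/∂y + ∂(coeff of dx∧dy)/∂z
  = ∂/∂x (2*y + 2) - ∂/∂y (x) + ∂/∂z (8*y).
Each of these terms simplifies to sums of mixed partials that cancel in pairs. The result is 0 (by equality of mixed partials for smooth functions — Schwarz / Clairaut).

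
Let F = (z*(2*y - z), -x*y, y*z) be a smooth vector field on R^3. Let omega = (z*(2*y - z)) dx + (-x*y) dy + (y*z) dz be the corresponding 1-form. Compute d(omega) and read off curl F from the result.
d(omega) = (z) dy ∧ dz + (2*y - 2*z) dz ∧ dx + (-y - 2*z) dx ∧ dy; curl F = (z, 2*y - 2*z, -y - 2*z)

d omega = sum_{i<j} (∂f_j/∂x_i - ∂f_i/∂x_j) dx_i ∧ dx_j. Under the identification (dy ∧ dz, dz ∧ dx, dx ∧ dy) ↔ (e_x, e_y, e_z), the coefficients are exactly the components of curl F. Compute:
  ∂R/∂y - ∂Q/∂z = (z) - (0) = z
  ∂P/∂z - ∂R/∂x = (2*y - 2*z) - (0) = 2*y - 2*z
  ∂Q/∂x - ∂P/∂y = (-y) - (2*z) = -y - 2*z.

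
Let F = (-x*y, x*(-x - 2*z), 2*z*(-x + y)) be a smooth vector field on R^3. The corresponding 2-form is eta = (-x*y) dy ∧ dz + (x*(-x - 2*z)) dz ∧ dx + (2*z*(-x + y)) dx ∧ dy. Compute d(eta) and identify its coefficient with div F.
d(eta) = (-2*x + y) dx ∧ dy ∧ dz; div F = -2*x + y

For a 2-form in R^3 of the form above, applying d gives a 3-form with coefficient ∂P/∂x + ∂Q/∂y + ∂R/∂z:
  ∂P/∂x = -y
  ∂Q/∂y = 0
  ∂R/∂z = -2*x + 2*y
Sum = -2*x + y, which is exactly div F.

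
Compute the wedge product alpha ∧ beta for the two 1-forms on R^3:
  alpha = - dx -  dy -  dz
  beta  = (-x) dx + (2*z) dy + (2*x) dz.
alpha ∧ beta = (-x - 2*z) dx ∧ dy + (-3*x) dx ∧ dz + (-2*x + 2*z) dy ∧ dz

Distribute the wedge, using dx_i ∧ dx_j = -dx_j ∧ dx_i and dx_i ∧ dx_i = 0. For each pair (i, j) with i < j, the coefficient of dx_i ∧ dx_j in alpha ∧ beta is (alpha_i * beta_j - alpha_j * beta_i). Collecting: alpha ∧ beta = (-x - 2*z) dx ∧ dy + (-3*x) dx ∧ dz + (-2*x + 2*z) dy ∧ dz.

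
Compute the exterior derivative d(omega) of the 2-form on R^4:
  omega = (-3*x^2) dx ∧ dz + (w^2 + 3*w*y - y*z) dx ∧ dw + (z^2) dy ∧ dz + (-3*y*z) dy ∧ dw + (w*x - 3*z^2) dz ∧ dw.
d(omega) = (-3*w + z) dx ∧ dy ∧ dw + (w + y) dx ∧ dz ∧ dw + (3*y) dy ∧ dz ∧ dw

For a 2-form omega = sum_{i<j} g_{ij} dx_i ∧ dx_j, the exterior derivative is
  d(omega) = sum_{i<j} d(g_{ij}) ∧ dx_i ∧ dx_j = sum_{i<j, k} (∂g_{ij}/∂x_k) dx_k ∧ dx_i ∧ dx_j.
Expand each term, using dx_k ∧ dx_i ∧ dx_j = sgn(permutation) dx_{(a)} ∧ dx_{(b)} ∧ dx_{(c)} with (a < b < c) sorted:
  d(w^2 + 3*w*y - y*z) includes (∂/∂y)(w^2 + 3*w*y - y*z) dy = (3*w - z) dy, which multiplied by dx ∧ dw gives (-3*w + z) dx ∧ dy ∧ dw
  d(w^2 + 3*w*y - y*z) includes (∂/∂z)(w^2 + 3*w*y - y*z) dz = (-y) dz, which multiplied by dx ∧ dw gives (y) dx ∧ dz ∧ dw
  d(-3*y*z) includes (∂/∂z)(-3*y*z) dz = (-3*y) dz, which multiplied by dy ∧ dw gives (3*y) dy ∧ dz ∧ dw
  d(w*x - 3*z^2) includes (∂/∂x)(w*x - 3*z^2) dx = (w) dx, which multiplied by dz ∧ dw gives (w) dx ∧ dz ∧ dw
Collecting like 3-forms: d(omega) = (-3*w + z) dx ∧ dy ∧ dw + (w + y) dx ∧ dz ∧ dw + (3*y) dy ∧ dz ∧ dw.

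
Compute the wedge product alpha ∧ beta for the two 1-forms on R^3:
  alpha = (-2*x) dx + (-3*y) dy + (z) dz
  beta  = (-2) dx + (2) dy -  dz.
alpha ∧ beta = (-4*x - 6*y) dx ∧ dy + (2*x + 2*z) dx ∧ dz + (3*y - 2*z) dy ∧ dz

Distribute the wedge, using dx_i ∧ dx_j = -dx_j ∧ dx_i and dx_i ∧ dx_i = 0. For each pair (i, j) with i < j, the coefficient of dx_i ∧ dx_j in alpha ∧ beta is (alpha_i * beta_j - alpha_j * beta_i). Collecting: alpha ∧ beta = (-4*x - 6*y) dx ∧ dy + (2*x + 2*z) dx ∧ dz + (3*y - 2*z) dy ∧ dz.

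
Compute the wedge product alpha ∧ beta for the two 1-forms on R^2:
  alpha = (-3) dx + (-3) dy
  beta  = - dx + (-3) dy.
alpha ∧ beta = (6) dx ∧ dy

Distribute the wedge, using dx_i ∧ dx_j = -dx_j ∧ dx_i and dx_i ∧ dx_i = 0. For each pair (i, j) with i < j, the coefficient of dx_i ∧ dx_j in alpha ∧ beta is (alpha_i * beta_j - alpha_j * beta_i). Collecting: alpha ∧ beta = (6) dx ∧ dy.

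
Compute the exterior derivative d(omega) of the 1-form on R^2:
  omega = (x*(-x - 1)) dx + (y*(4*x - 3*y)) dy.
d(omega) = (4*y) dx ∧ dy

For a 1-form omega = sum_i f_i dx_i, the exterior derivative is
  d(omega) = sum_{i < j} (∂f_j/∂x_i - ∂f_i/∂x_j) dx_i ∧ dx_j.
  coefficient of dx ∧ dy: ∂f_2/∂x - ∂f_1/∂y = ∂(y*(4*x - 3*y))/∂x - ∂(x*(-x - 1))/∂y = 4*y
Assembling: d(omega) = (4*y) dx ∧ dy.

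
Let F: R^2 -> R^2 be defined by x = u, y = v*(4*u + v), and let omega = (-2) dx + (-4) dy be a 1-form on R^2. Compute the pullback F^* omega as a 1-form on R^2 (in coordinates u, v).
F^* omega = (-16*v - 2) du + (-16*u - 8*v) dv

Using F^*(f dg) = (f ∘ F) d(g ∘ F), substitute each coordinate x_i by F_i(u, v) in f_i, and replace dx_i by d F_i = (∂F_i/∂u) du + (∂F_i/∂v) dv.
  For the x component: f_1(F) = -2; d F_1 = (1) du + (0) dv
  For the y component: f_2(F) = -4; d F_2 = (4*v) du + (4*u + 2*v) dv
Combining and collecting du, dv coefficients:
  coeff of du: -16*v - 2
  coeff of dv: -16*u - 8*v
F^* omega = (-16*v - 2) du + (-16*u - 8*v) dv.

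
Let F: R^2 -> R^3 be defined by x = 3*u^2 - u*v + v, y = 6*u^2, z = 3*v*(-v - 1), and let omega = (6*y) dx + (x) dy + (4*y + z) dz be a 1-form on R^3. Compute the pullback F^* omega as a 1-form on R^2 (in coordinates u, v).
F^* omega = (12*u*(21*u^2 - 4*u*v + v)) du + (-36*u^3 - 144*u^2*v - 36*u^2 + 18*v^3 + 27*v^2 + 9*v) dv

Using F^*(f dg) = (f ∘ F) d(g ∘ F), substitute each coordinate x_i by F_i(u, v) in f_i, and replace dx_i by d F_i = (∂F_i/∂u) du + (∂F_i/∂v) dv.
  For the x component: f_1(F) = 36*u^2; d F_1 = (6*u - v) du + (1 - u) dv
  For the y component: f_2(F) = 3*u^2 - u*v + v; d F_2 = (12*u) du + (0) dv
  For the z component: f_3(F) = 24*u^2 - 3*v^2 - 3*v; d F_3 = (0) du + (-6*v - 3) dv
Combining and collecting du, dv coefficients:
  coeff of du: 12*u*(21*u^2 - 4*u*v + v)
  coeff of dv: -36*u^3 - 144*u^2*v - 36*u^2 + 18*v^3 + 27*v^2 + 9*v
F^* omega = (12*u*(21*u^2 - 4*u*v + v)) du + (-36*u^3 - 144*u^2*v - 36*u^2 + 18*v^3 + 27*v^2 + 9*v) dv.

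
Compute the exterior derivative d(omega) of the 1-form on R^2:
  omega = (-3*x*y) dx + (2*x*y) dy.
d(omega) = (3*x + 2*y) dx ∧ dy

For a 1-form omega = sum_i f_i dx_i, the exterior derivative is
  d(omega) = sum_{i < j} (∂f_j/∂x_i - ∂f_i/∂x_j) dx_i ∧ dx_j.
  coefficient of dx ∧ dy: ∂f_2/∂x - ∂f_1/∂y = ∂(2*x*y)/∂x - ∂(-3*x*y)/∂y = 3*x + 2*y
Assembling: d(omega) = (3*x + 2*y) dx ∧ dy.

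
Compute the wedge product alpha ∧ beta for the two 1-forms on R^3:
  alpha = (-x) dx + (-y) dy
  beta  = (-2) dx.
alpha ∧ beta = (-2*y) dx ∧ dy

Distribute the wedge, using dx_i ∧ dx_j = -dx_j ∧ dx_i and dx_i ∧ dx_i = 0. For each pair (i, j) with i < j, the coefficient of dx_i ∧ dx_j in alpha ∧ beta is (alpha_i * beta_j - alpha_j * beta_i). Collecting: alpha ∧ beta = (-2*y) dx ∧ dy.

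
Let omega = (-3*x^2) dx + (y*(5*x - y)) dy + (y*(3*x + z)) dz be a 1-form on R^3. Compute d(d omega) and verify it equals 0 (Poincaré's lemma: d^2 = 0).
d(d omega) = 0

Step 1: d omega = sum_{i<j} (∂f_j/∂x_i - ∂f_i/∂x_j) dx_i ∧ dx_j:
  coeff of dx ∧ dy: 5*y
  coeff of dx ∧ dz: 3*y
  coeff of dy ∧ dz: 3*x + z
Step 2: Apply d again to each 2-form coefficient. The only possible 3-form in R^3 is dx ∧ dy ∧ dz, with coefficient
  ∂(coeff of dy∧dz)/∂x - ∂(coeff of dx∧dz)/∂y + ∂(coeff of dx∧dy)/∂z
  = ∂/∂x (3*x + z) - ∂/∂y (3*y) + ∂/∂z (5*y).
Each of these terms simplifies to sums of mixed partials that cancel in pairs. The result is 0 (by equality of mixed partials for smooth functions — Schwarz / Clairaut).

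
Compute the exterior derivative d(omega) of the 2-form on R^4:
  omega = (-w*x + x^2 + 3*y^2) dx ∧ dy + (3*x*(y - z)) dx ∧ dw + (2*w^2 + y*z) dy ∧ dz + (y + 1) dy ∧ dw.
d(omega) = (-4*x) dx ∧ dy ∧ dw + (3*x) dx ∧ dz ∧ dw + (4*w) dy ∧ dz ∧ dw

For a 2-form omega = sum_{i<j} g_{ij} dx_i ∧ dx_j, the exterior derivative is
  d(omega) = sum_{i<j} d(g_{ij}) ∧ dx_i ∧ dx_j = sum_{i<j, k} (∂g_{ij}/∂x_k) dx_k ∧ dx_i ∧ dx_j.
Expand each term, using dx_k ∧ dx_i ∧ dx_j = sgn(permutation) dx_{(a)} ∧ dx_{(b)} ∧ dx_{(c)} with (a < b < c) sorted:
  d(-w*x + x^2 + 3*y^2) includes (∂/∂w)(-w*x + x^2 + 3*y^2) dw = (-x) dw, which multiplied by dx ∧ dy gives (-x) dx ∧ dy ∧ dw
  d(3*x*(y - z)) includes (∂/∂y)(3*x*(y - z)) dy = (3*x) dy, which multiplied by dx ∧ dw gives (-3*x) dx ∧ dy ∧ dw
  d(3*x*(y - z)) includes (∂/∂z)(3*x*(y - z)) dz = (-3*x) dz, which multiplied by dx ∧ dw gives (3*x) dx ∧ dz ∧ dw
  d(2*w^2 + y*z) includes (∂/∂w)(2*w^2 + y*z) dw = (4*w) dw, which multiplied by dy ∧ dz gives (4*w) dy ∧ dz ∧ dw
Collecting like 3-forms: d(omega) = (-4*x) dx ∧ dy ∧ dw + (3*x) dx ∧ dz ∧ dw + (4*w) dy ∧ dz ∧ dw.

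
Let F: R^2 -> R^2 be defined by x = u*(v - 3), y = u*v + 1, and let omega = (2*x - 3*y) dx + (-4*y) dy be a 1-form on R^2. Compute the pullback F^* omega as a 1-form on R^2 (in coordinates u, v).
F^* omega = (-5*u*v^2 - 3*u*v + 18*u - 7*v + 9) du + (u*(-5*u*v - 6*u - 7)) dv

Using F^*(f dg) = (f ∘ F) d(g ∘ F), substitute each coordinate x_i by F_i(u, v) in f_i, and replace dx_i by d F_i = (∂F_i/∂u) du + (∂F_i/∂v) dv.
  For the x component: f_1(F) = -u*v - 6*u - 3; d F_1 = (v - 3) du + (u) dv
  For the y component: f_2(F) = -4*u*v - 4; d F_2 = (v) du + (u) dv
Combining and collecting du, dv coefficients:
  coeff of du: -5*u*v^2 - 3*u*v + 18*u - 7*v + 9
  coeff of dv: u*(-5*u*v - 6*u - 7)
F^* omega = (-5*u*v^2 - 3*u*v + 18*u - 7*v + 9) du + (u*(-5*u*v - 6*u - 7)) dv.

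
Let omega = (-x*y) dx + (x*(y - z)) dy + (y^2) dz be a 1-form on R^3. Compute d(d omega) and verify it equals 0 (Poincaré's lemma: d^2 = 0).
d(d omega) = 0

Step 1: d omega = sum_{i<j} (∂f_j/∂x_i - ∂f_i/∂x_j) dx_i ∧ dx_j:
  coeff of dx ∧ dy: x + y - z
  coeff of dx ∧ dz: 0
  coeff of dy ∧ dz: x + 2*y
Step 2: Apply d again to each 2-form coefficient. The only possible 3-form in R^3 is dx ∧ dy ∧ dz, with coefficient
  ∂(coeff of dy∧dz)/∂x - ∂(coeff of dx∧dz)/∂y + ∂(coeff of dx∧dy)/∂z
  = ∂/∂x (x + 2*y) - ∂/∂y (0) + ∂/∂z (x + y - z).
Each of these terms simplifies to sums of mixed partials that cancel in pairs. The result is 0 (by equality of mixed partials for smooth functions — Schwarz / Clairaut).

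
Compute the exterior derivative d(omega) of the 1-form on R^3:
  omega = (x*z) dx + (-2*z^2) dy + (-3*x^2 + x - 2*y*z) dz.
d(omega) = (1 - 7*x) dx ∧ dz + (2*z) dy ∧ dz

For a 1-form omega = sum_i f_i dx_i, the exterior derivative is
  d(omega) = sum_{i < j} (∂f_j/∂x_i - ∂f_i/∂x_j) dx_i ∧ dx_j.
  coefficient of dx ∧ dz: ∂f_3/∂x - ∂f_1/∂z = ∂(-3*x^2 + x - 2*y*z)/∂x - ∂(x*z)/∂z = 1 - 7*x
  coefficient of dy ∧ dz: ∂f_3/∂y - ∂f_2/∂z = ∂(-3*x^2 + x - 2*y*z)/∂y - ∂(-2*z^2)/∂z = 2*z
Assembling: d(omega) = (1 - 7*x) dx ∧ dz + (2*z) dy ∧ dz.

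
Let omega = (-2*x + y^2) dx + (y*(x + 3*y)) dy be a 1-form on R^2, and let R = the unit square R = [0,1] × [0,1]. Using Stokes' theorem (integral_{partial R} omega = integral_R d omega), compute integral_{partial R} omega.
integral_(partial R) omega = -1/2

Stokes: integral_partial_R omega = integral_R d omega with d omega = (∂Q/∂x - ∂P/∂y) dx ∧ dy.
  ∂Q/∂x = y
  ∂P/∂y = 2*y
  integrand = ∂Q/∂x - ∂P/∂y = -y.
Integrating over R: integral_0^1 integral_0^1 (-y) dx dy = -1/2.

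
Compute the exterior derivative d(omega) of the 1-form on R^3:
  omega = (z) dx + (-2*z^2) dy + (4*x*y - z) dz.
d(omega) = (4*y - 1) dx ∧ dz + (4*x + 4*z) dy ∧ dz

For a 1-form omega = sum_i f_i dx_i, the exterior derivative is
  d(omega) = sum_{i < j} (∂f_j/∂x_i - ∂f_i/∂x_j) dx_i ∧ dx_j.
  coefficient of dx ∧ dz: ∂f_3/∂x - ∂f_1/∂z = ∂(4*x*y - z)/∂x - ∂(z)/∂z = 4*y - 1
  coefficient of dy ∧ dz: ∂f_3/∂y - ∂f_2/∂z = ∂(4*x*y - z)/∂y - ∂(-2*z^2)/∂z = 4*x + 4*z
Assembling: d(omega) = (4*y - 1) dx ∧ dz + (4*x + 4*z) dy ∧ dz.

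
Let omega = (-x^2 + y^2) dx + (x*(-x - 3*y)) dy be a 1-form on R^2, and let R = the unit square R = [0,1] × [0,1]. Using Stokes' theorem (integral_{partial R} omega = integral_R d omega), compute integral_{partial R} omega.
integral_(partial R) omega = -7/2

Stokes: integral_partial_R omega = integral_R d omega with d omega = (∂Q/∂x - ∂P/∂y) dx ∧ dy.
  ∂Q/∂x = -2*x - 3*y
  ∂P/∂y = 2*y
  integrand = ∂Q/∂x - ∂P/∂y = -2*x - 5*y.
Integrating over R: integral_0^1 integral_0^1 (-2*x - 5*y) dx dy = -7/2.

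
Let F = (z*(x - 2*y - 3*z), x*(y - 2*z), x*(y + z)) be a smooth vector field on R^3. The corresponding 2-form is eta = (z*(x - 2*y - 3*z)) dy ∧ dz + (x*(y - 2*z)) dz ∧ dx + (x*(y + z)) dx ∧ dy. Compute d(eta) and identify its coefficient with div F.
d(eta) = (2*x + z) dx ∧ dy ∧ dz; div F = 2*x + z

For a 2-form in R^3 of the form above, applying d gives a 3-form with coefficient ∂P/∂x + ∂Q/∂y + ∂R/∂z:
  ∂P/∂x = z
  ∂Q/∂y = x
  ∂R/∂z = x
Sum = 2*x + z, which is exactly div F.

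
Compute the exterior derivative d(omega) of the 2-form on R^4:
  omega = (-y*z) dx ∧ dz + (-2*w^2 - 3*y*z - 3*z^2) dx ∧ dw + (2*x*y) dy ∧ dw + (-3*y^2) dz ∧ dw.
d(omega) = (z) dx ∧ dy ∧ dz + (2*y + 3*z) dx ∧ dy ∧ dw + (3*y + 6*z) dx ∧ dz ∧ dw + (-6*y) dy ∧ dz ∧ dw

For a 2-form omega = sum_{i<j} g_{ij} dx_i ∧ dx_j, the exterior derivative is
  d(omega) = sum_{i<j} d(g_{ij}) ∧ dx_i ∧ dx_j = sum_{i<j, k} (∂g_{ij}/∂x_k) dx_k ∧ dx_i ∧ dx_j.
Expand each term, using dx_k ∧ dx_i ∧ dx_j = sgn(permutation) dx_{(a)} ∧ dx_{(b)} ∧ dx_{(c)} with (a < b < c) sorted:
  d(-y*z) includes (∂/∂y)(-y*z) dy = (-z) dy, which multiplied by dx ∧ dz gives (z) dx ∧ dy ∧ dz
  d(-2*w^2 - 3*y*z - 3*z^2) includes (∂/∂y)(-2*w^2 - 3*y*z - 3*z^2) dy = (-3*z) dy, which multiplied by dx ∧ dw gives (3*z) dx ∧ dy ∧ dw
  d(-2*w^2 - 3*y*z - 3*z^2) includes (∂/∂z)(-2*w^2 - 3*y*z - 3*z^2) dz = (-3*y - 6*z) dz, which multiplied by dx ∧ dw gives (3*y + 6*z) dx ∧ dz ∧ dw
  d(2*x*y) includes (∂/∂x)(2*x*y) dx = (2*y) dx, which multiplied by dy ∧ dw gives (2*y) dx ∧ dy ∧ dw
  d(-3*y^2) includes (∂/∂y)(-3*y^2) dy = (-6*y) dy, which multiplied by dz ∧ dw gives (-6*y) dy ∧ dz ∧ dw
Collecting like 3-forms: d(omega) = (z) dx ∧ dy ∧ dz + (2*y + 3*z) dx ∧ dy ∧ dw + (3*y + 6*z) dx ∧ dz ∧ dw + (-6*y) dy ∧ dz ∧ dw.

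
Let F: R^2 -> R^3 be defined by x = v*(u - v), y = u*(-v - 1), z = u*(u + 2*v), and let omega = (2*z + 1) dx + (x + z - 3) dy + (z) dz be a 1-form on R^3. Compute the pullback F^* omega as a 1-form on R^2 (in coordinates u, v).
F^* omega = (2*u^3 + 7*u^2*v - u^2 + 5*u*v^2 - 3*u*v + v^3 + v^2 + 4*v + 3) du + (3*u^3 + u^2*v - 7*u*v^2 + 4*u - 2*v) dv

Using F^*(f dg) = (f ∘ F) d(g ∘ F), substitute each coordinate x_i by F_i(u, v) in f_i, and replace dx_i by d F_i = (∂F_i/∂u) du + (∂F_i/∂v) dv.
  For the x component: f_1(F) = 2*u^2 + 4*u*v + 1; d F_1 = (v) du + (u - 2*v) dv
  For the y component: f_2(F) = u^2 + 3*u*v - v^2 - 3; d F_2 = (-v - 1) du + (-u) dv
  For the z component: f_3(F) = u*(u + 2*v); d F_3 = (2*u + 2*v) du + (2*u) dv
Combining and collecting du, dv coefficients:
  coeff of du: 2*u^3 + 7*u^2*v - u^2 + 5*u*v^2 - 3*u*v + v^3 + v^2 + 4*v + 3
  coeff of dv: 3*u^3 + u^2*v - 7*u*v^2 + 4*u - 2*v
F^* omega = (2*u^3 + 7*u^2*v - u^2 + 5*u*v^2 - 3*u*v + v^3 + v^2 + 4*v + 3) du + (3*u^3 + u^2*v - 7*u*v^2 + 4*u - 2*v) dv.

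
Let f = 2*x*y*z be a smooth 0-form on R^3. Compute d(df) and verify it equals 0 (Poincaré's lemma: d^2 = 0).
d(df) = 0

Step 1: df = sum_i (∂f/∂x_i) dx_i = (2*y*z) dx + (2*x*z) dy + (2*x*y) dz.
Step 2: Apply d again. Using the 1-form formula, the coefficient of dx ∧ dy in d(df) is ∂^2 f/∂x ∂y - ∂^2 f/∂y ∂x = (2*z) - (2*z) = 0 (equality of mixed partials for smooth f).
Similarly for dx ∧ dz and dy ∧ dz — all coefficients vanish. So d(df) = 0.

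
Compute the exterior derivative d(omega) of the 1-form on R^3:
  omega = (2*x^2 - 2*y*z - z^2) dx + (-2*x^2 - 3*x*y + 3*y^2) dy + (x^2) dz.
d(omega) = (-4*x - 3*y + 2*z) dx ∧ dy + (2*x + 2*y + 2*z) dx ∧ dz

For a 1-form omega = sum_i f_i dx_i, the exterior derivative is
  d(omega) = sum_{i < j} (∂f_j/∂x_i - ∂f_i/∂x_j) dx_i ∧ dx_j.
  coefficient of dx ∧ dy: ∂f_2/∂x - ∂f_1/∂y = ∂(-2*x^2 - 3*x*y + 3*y^2)/∂x - ∂(2*x^2 - 2*y*z - z^2)/∂y = -4*x - 3*y + 2*z
  coefficient of dx ∧ dz: ∂f_3/∂x - ∂f_1/∂z = ∂(x^2)/∂x - ∂(2*x^2 - 2*y*z - z^2)/∂z = 2*x + 2*y + 2*z
Assembling: d(omega) = (-4*x - 3*y + 2*z) dx ∧ dy + (2*x + 2*y + 2*z) dx ∧ dz.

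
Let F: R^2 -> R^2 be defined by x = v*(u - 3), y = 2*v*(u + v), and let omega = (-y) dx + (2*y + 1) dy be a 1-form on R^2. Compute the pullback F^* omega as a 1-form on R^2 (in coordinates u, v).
F^* omega = (2*v*(3*u*v + 3*v^2 + 1)) du + (6*u^2*v + 22*u*v^2 + 6*u*v + 2*u + 16*v^3 + 6*v^2 + 4*v) dv

Using F^*(f dg) = (f ∘ F) d(g ∘ F), substitute each coordinate x_i by F_i(u, v) in f_i, and replace dx_i by d F_i = (∂F_i/∂u) du + (∂F_i/∂v) dv.
  For the x component: f_1(F) = 2*v*(-u - v); d F_1 = (v) du + (u - 3) dv
  For the y component: f_2(F) = 4*u*v + 4*v^2 + 1; d F_2 = (2*v) du + (2*u + 4*v) dv
Combining and collecting du, dv coefficients:
  coeff of du: 2*v*(3*u*v + 3*v^2 + 1)
  coeff of dv: 6*u^2*v + 22*u*v^2 + 6*u*v + 2*u + 16*v^3 + 6*v^2 + 4*v
F^* omega = (2*v*(3*u*v + 3*v^2 + 1)) du + (6*u^2*v + 22*u*v^2 + 6*u*v + 2*u + 16*v^3 + 6*v^2 + 4*v) dv.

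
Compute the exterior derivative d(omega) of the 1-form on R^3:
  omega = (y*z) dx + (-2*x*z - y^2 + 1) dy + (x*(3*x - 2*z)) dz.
d(omega) = (-3*z) dx ∧ dy + (6*x - y - 2*z) dx ∧ dz + (2*x) dy ∧ dz

For a 1-form omega = sum_i f_i dx_i, the exterior derivative is
  d(omega) = sum_{i < j} (∂f_j/∂x_i - ∂f_i/∂x_j) dx_i ∧ dx_j.
  coefficient of dx ∧ dy: ∂f_2/∂x - ∂f_1/∂y = ∂(-2*x*z - y^2 + 1)/∂x - ∂(y*z)/∂y = -3*z
  coefficient of dx ∧ dz: ∂f_3/∂x - ∂f_1/∂z = ∂(x*(3*x - 2*z))/∂x - ∂(y*z)/∂z = 6*x - y - 2*z
  coefficient of dy ∧ dz: ∂f_3/∂y - ∂f_2/∂z = ∂(x*(3*x - 2*z))/∂y - ∂(-2*x*z - y^2 + 1)/∂z = 2*x
Assembling: d(omega) = (-3*z) dx ∧ dy + (6*x - y - 2*z) dx ∧ dz + (2*x) dy ∧ dz.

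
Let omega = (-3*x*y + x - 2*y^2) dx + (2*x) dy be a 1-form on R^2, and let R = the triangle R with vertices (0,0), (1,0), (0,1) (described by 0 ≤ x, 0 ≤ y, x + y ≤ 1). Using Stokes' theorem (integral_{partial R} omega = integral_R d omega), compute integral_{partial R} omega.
integral_(partial R) omega = 13/6

Stokes: integral_partial_R omega = integral_R d omega with d omega = (∂Q/∂x - ∂P/∂y) dx ∧ dy.
  ∂Q/∂x = 2
  ∂P/∂y = -3*x - 4*y
  integrand = ∂Q/∂x - ∂P/∂y = 3*x + 4*y + 2.
Integrating over R: integral_0^1 integral_0^{1-x} (3*x + 4*y + 2) dy dx = 13/6.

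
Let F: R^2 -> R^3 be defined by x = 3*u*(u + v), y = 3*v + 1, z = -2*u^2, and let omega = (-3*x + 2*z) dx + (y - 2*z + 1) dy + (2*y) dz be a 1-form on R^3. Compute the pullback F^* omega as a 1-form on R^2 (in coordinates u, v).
F^* omega = (u*(-78*u^2 - 93*u*v - 27*v^2 - 24*v - 8)) du + (-39*u^3 - 27*u^2*v + 12*u^2 + 9*v + 6) dv

Using F^*(f dg) = (f ∘ F) d(g ∘ F), substitute each coordinate x_i by F_i(u, v) in f_i, and replace dx_i by d F_i = (∂F_i/∂u) du + (∂F_i/∂v) dv.
  For the x component: f_1(F) = u*(-13*u - 9*v); d F_1 = (6*u + 3*v) du + (3*u) dv
  For the y component: f_2(F) = 4*u^2 + 3*v + 2; d F_2 = (0) du + (3) dv
  For the z component: f_3(F) = 6*v + 2; d F_3 = (-4*u) du + (0) dv
Combining and collecting du, dv coefficients:
  coeff of du: u*(-78*u^2 - 93*u*v - 27*v^2 - 24*v - 8)
  coeff of dv: -39*u^3 - 27*u^2*v + 12*u^2 + 9*v + 6
F^* omega = (u*(-78*u^2 - 93*u*v - 27*v^2 - 24*v - 8)) du + (-39*u^3 - 27*u^2*v + 12*u^2 + 9*v + 6) dv.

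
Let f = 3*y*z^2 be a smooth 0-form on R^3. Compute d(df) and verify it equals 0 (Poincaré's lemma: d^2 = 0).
d(df) = 0

Step 1: df = sum_i (∂f/∂x_i) dx_i = (0) dx + (3*z^2) dy + (6*y*z) dz.
Step 2: Apply d again. Using the 1-form formula, the coefficient of dx ∧ dy in d(df) is ∂^2 f/∂x ∂y - ∂^2 f/∂y ∂x = (0) - (0) = 0 (equality of mixed partials for smooth f).
Similarly for dx ∧ dz and dy ∧ dz — all coefficients vanish. So d(df) = 0.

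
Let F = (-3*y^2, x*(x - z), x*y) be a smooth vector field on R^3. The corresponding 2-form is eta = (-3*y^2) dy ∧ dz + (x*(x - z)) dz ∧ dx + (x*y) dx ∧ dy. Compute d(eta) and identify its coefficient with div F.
d(eta) = (0) dx ∧ dy ∧ dz; div F = 0

For a 2-form in R^3 of the form above, applying d gives a 3-form with coefficient ∂P/∂x + ∂Q/∂y + ∂R/∂z:
  ∂P/∂x = 0
  ∂Q/∂y = 0
  ∂R/∂z = 0
Sum = 0, which is exactly div F.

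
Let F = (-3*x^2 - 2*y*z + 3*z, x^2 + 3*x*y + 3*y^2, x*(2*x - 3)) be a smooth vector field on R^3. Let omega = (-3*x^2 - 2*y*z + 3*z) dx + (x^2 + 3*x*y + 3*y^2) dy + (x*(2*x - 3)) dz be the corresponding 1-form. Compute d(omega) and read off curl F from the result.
d(omega) = (0) dy ∧ dz + (-4*x - 2*y + 6) dz ∧ dx + (2*x + 3*y + 2*z) dx ∧ dy; curl F = (0, -4*x - 2*y + 6, 2*x + 3*y + 2*z)

d omega = sum_{i<j} (∂f_j/∂x_i - ∂f_i/∂x_j) dx_i ∧ dx_j. Under the identification (dy ∧ dz, dz ∧ dx, dx ∧ dy) ↔ (e_x, e_y, e_z), the coefficients are exactly the components of curl F. Compute:
  ∂R/∂y - ∂Q/∂z = (0) - (0) = 0
  ∂P/∂z - ∂R/∂x = (3 - 2*y) - (4*x - 3) = -4*x - 2*y + 6
  ∂Q/∂x - ∂P/∂y = (2*x + 3*y) - (-2*z) = 2*x + 3*y + 2*z.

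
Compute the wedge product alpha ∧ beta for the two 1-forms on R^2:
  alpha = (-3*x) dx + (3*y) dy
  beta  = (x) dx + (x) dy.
alpha ∧ beta = (-3*x*(x + y)) dx ∧ dy

Distribute the wedge, using dx_i ∧ dx_j = -dx_j ∧ dx_i and dx_i ∧ dx_i = 0. For each pair (i, j) with i < j, the coefficient of dx_i ∧ dx_j in alpha ∧ beta is (alpha_i * beta_j - alpha_j * beta_i). Collecting: alpha ∧ beta = (-3*x*(x + y)) dx ∧ dy.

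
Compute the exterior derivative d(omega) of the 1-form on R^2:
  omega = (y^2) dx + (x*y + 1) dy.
d(omega) = (-y) dx ∧ dy

For a 1-form omega = sum_i f_i dx_i, the exterior derivative is
  d(omega) = sum_{i < j} (∂f_j/∂x_i - ∂f_i/∂x_j) dx_i ∧ dx_j.
  coefficient of dx ∧ dy: ∂f_2/∂x - ∂f_1/∂y = ∂(x*y + 1)/∂x - ∂(y^2)/∂y = -y
Assembling: d(omega) = (-y) dx ∧ dy.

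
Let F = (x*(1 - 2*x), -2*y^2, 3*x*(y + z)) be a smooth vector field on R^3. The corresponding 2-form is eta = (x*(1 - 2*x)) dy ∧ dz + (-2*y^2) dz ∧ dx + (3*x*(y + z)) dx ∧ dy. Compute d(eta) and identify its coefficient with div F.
d(eta) = (-x - 4*y + 1) dx ∧ dy ∧ dz; div F = -x - 4*y + 1

For a 2-form in R^3 of the form above, applying d gives a 3-form with coefficient ∂P/∂x + ∂Q/∂y + ∂R/∂z:
  ∂P/∂x = 1 - 4*x
  ∂Q/∂y = -4*y
  ∂R/∂z = 3*x
Sum = -x - 4*y + 1, which is exactly div F.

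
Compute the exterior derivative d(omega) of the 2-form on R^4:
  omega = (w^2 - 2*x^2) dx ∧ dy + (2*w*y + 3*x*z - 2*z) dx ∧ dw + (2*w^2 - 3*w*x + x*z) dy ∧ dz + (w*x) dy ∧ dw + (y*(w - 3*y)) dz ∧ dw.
d(omega) = (w) dx ∧ dy ∧ dw + (2 - 3*x) dx ∧ dz ∧ dw + (-3*w + z) dx ∧ dy ∧ dz + (5*w - 3*x - 6*y) dy ∧ dz ∧ dw

For a 2-form omega = sum_{i<j} g_{ij} dx_i ∧ dx_j, the exterior derivative is
  d(omega) = sum_{i<j} d(g_{ij}) ∧ dx_i ∧ dx_j = sum_{i<j, k} (∂g_{ij}/∂x_k) dx_k ∧ dx_i ∧ dx_j.
Expand each term, using dx_k ∧ dx_i ∧ dx_j = sgn(permutation) dx_{(a)} ∧ dx_{(b)} ∧ dx_{(c)} with (a < b < c) sorted:
  d(w^2 - 2*x^2) includes (∂/∂w)(w^2 - 2*x^2) dw = (2*w) dw, which multiplied by dx ∧ dy gives (2*w) dx ∧ dy ∧ dw
  d(2*w*y + 3*x*z - 2*z) includes (∂/∂y)(2*w*y + 3*x*z - 2*z) dy = (2*w) dy, which multiplied by dx ∧ dw gives (-2*w) dx ∧ dy ∧ dw
  d(2*w*y + 3*x*z - 2*z) includes (∂/∂z)(2*w*y + 3*x*z - 2*z) dz = (3*x - 2) dz, which multiplied by dx ∧ dw gives (2 - 3*x) dx ∧ dz ∧ dw
  d(2*w^2 - 3*w*x + x*z) includes (∂/∂x)(2*w^2 - 3*w*x + x*z) dx = (-3*w + z) dx, which multiplied by dy ∧ dz gives (-3*w + z) dx ∧ dy ∧ dz
  d(2*w^2 - 3*w*x + x*z) includes (∂/∂w)(2*w^2 - 3*w*x + x*z) dw = (4*w - 3*x) dw, which multiplied by dy ∧ dz gives (4*w - 3*x) dy ∧ dz ∧ dw
  d(w*x) includes (∂/∂x)(w*x) dx = (w) dx, which multiplied by dy ∧ dw gives (w) dx ∧ dy ∧ dw
  d(y*(w - 3*y)) includes (∂/∂y)(y*(w - 3*y)) dy = (w - 6*y) dy, which multiplied by dz ∧ dw gives (w - 6*y) dy ∧ dz ∧ dw
Collecting like 3-forms: d(omega) = (w) dx ∧ dy ∧ dw + (2 - 3*x) dx ∧ dz ∧ dw + (-3*w + z) dx ∧ dy ∧ dz + (5*w - 3*x - 6*y) dy ∧ dz ∧ dw.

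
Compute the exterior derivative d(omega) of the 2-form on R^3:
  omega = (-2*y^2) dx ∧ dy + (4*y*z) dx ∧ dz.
d(omega) = (-4*z) dx ∧ dy ∧ dz

For a 2-form omega = sum_{i<j} g_{ij} dx_i ∧ dx_j, the exterior derivative is
  d(omega) = sum_{i<j} d(g_{ij}) ∧ dx_i ∧ dx_j = sum_{i<j, k} (∂g_{ij}/∂x_k) dx_k ∧ dx_i ∧ dx_j.
Expand each term, using dx_k ∧ dx_i ∧ dx_j = sgn(permutation) dx_{(a)} ∧ dx_{(b)} ∧ dx_{(c)} with (a < b < c) sorted:
  d(4*y*z) includes (∂/∂y)(4*y*z) dy = (4*z) dy, which multiplied by dx ∧ dz gives (-4*z) dx ∧ dy ∧ dz
Collecting like 3-forms: d(omega) = (-4*z) dx ∧ dy ∧ dz.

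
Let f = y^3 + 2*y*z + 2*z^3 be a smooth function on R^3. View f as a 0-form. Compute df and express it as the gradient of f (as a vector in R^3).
df = (0) dx + (3*y^2 + 2*z) dy + (2*y + 6*z^2) dz; grad f = (0, 3*y^2 + 2*z, 2*y + 6*z^2)

For a 0-form f, d f = (∂f/∂x) dx + (∂f/∂y) dy + (∂f/∂z) dz. The components of the vector representation are exactly the entries of grad f in Cartesian coordinates:
  ∂f/∂x = 0
  ∂f/∂y = 3*y^2 + 2*z
  ∂f/∂z = 2*y + 6*z^2.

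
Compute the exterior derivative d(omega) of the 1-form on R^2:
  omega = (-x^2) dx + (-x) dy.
d(omega) = (-1) dx ∧ dy

For a 1-form omega = sum_i f_i dx_i, the exterior derivative is
  d(omega) = sum_{i < j} (∂f_j/∂x_i - ∂f_i/∂x_j) dx_i ∧ dx_j.
  coefficient of dx ∧ dy: ∂f_2/∂x - ∂f_1/∂y = ∂(-x)/∂x - ∂(-x^2)/∂y = -1
Assembling: d(omega) = (-1) dx ∧ dy.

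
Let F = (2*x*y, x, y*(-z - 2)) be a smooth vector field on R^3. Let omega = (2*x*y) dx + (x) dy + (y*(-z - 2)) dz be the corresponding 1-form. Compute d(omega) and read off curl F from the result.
d(omega) = (-z - 2) dy ∧ dz + (0) dz ∧ dx + (1 - 2*x) dx ∧ dy; curl F = (-z - 2, 0, 1 - 2*x)

d omega = sum_{i<j} (∂f_j/∂x_i - ∂f_i/∂x_j) dx_i ∧ dx_j. Under the identification (dy ∧ dz, dz ∧ dx, dx ∧ dy) ↔ (e_x, e_y, e_z), the coefficients are exactly the components of curl F. Compute:
  ∂R/∂y - ∂Q/∂z = (-z - 2) - (0) = -z - 2
  ∂P/∂z - ∂R/∂x = (0) - (0) = 0
  ∂Q/∂x - ∂P/∂y = (1) - (2*x) = 1 - 2*x.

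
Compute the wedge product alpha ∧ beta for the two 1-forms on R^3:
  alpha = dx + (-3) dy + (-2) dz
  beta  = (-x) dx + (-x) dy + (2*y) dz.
alpha ∧ beta = (-4*x) dx ∧ dy + (-2*x + 2*y) dx ∧ dz + (-2*x - 6*y) dy ∧ dz

Distribute the wedge, using dx_i ∧ dx_j = -dx_j ∧ dx_i and dx_i ∧ dx_i = 0. For each pair (i, j) with i < j, the coefficient of dx_i ∧ dx_j in alpha ∧ beta is (alpha_i * beta_j - alpha_j * beta_i). Collecting: alpha ∧ beta = (-4*x) dx ∧ dy + (-2*x + 2*y) dx ∧ dz + (-2*x - 6*y) dy ∧ dz.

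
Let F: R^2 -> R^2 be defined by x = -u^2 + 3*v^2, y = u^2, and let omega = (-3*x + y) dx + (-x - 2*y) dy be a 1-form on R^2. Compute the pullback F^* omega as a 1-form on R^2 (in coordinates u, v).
F^* omega = (-10*u^3 + 12*u*v^2) du + (24*u^2*v - 54*v^3) dv

Using F^*(f dg) = (f ∘ F) d(g ∘ F), substitute each coordinate x_i by F_i(u, v) in f_i, and replace dx_i by d F_i = (∂F_i/∂u) du + (∂F_i/∂v) dv.
  For the x component: f_1(F) = 4*u^2 - 9*v^2; d F_1 = (-2*u) du + (6*v) dv
  For the y component: f_2(F) = -u^2 - 3*v^2; d F_2 = (2*u) du + (0) dv
Combining and collecting du, dv coefficients:
  coeff of du: -10*u^3 + 12*u*v^2
  coeff of dv: 24*u^2*v - 54*v^3
F^* omega = (-10*u^3 + 12*u*v^2) du + (24*u^2*v - 54*v^3) dv.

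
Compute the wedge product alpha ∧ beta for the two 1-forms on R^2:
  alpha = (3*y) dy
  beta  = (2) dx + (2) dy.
alpha ∧ beta = (-6*y) dx ∧ dy

Distribute the wedge, using dx_i ∧ dx_j = -dx_j ∧ dx_i and dx_i ∧ dx_i = 0. For each pair (i, j) with i < j, the coefficient of dx_i ∧ dx_j in alpha ∧ beta is (alpha_i * beta_j - alpha_j * beta_i). Collecting: alpha ∧ beta = (-6*y) dx ∧ dy.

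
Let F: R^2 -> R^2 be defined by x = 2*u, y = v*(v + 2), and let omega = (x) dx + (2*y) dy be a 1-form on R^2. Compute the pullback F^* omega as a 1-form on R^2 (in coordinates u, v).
F^* omega = (4*u) du + (4*v*(v^2 + 3*v + 2)) dv

Using F^*(f dg) = (f ∘ F) d(g ∘ F), substitute each coordinate x_i by F_i(u, v) in f_i, and replace dx_i by d F_i = (∂F_i/∂u) du + (∂F_i/∂v) dv.
  For the x component: f_1(F) = 2*u; d F_1 = (2) du + (0) dv
  For the y component: f_2(F) = 2*v*(v + 2); d F_2 = (0) du + (2*v + 2) dv
Combining and collecting du, dv coefficients:
  coeff of du: 4*u
  coeff of dv: 4*v*(v^2 + 3*v + 2)
F^* omega = (4*u) du + (4*v*(v^2 + 3*v + 2)) dv.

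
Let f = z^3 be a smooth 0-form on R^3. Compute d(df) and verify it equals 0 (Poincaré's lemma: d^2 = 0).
d(df) = 0

Step 1: df = sum_i (∂f/∂x_i) dx_i = (0) dx + (0) dy + (3*z^2) dz.
Step 2: Apply d again. Using the 1-form formula, the coefficient of dx ∧ dy in d(df) is ∂^2 f/∂x ∂y - ∂^2 f/∂y ∂x = (0) - (0) = 0 (equality of mixed partials for smooth f).
Similarly for dx ∧ dz and dy ∧ dz — all coefficients vanish. So d(df) = 0.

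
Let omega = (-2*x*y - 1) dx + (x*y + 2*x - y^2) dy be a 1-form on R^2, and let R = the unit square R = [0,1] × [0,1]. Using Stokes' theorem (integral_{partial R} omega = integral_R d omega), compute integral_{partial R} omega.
integral_(partial R) omega = 7/2

Stokes: integral_partial_R omega = integral_R d omega with d omega = (∂Q/∂x - ∂P/∂y) dx ∧ dy.
  ∂Q/∂x = y + 2
  ∂P/∂y = -2*x
  integrand = ∂Q/∂x - ∂P/∂y = 2*x + y + 2.
Integrating over R: integral_0^1 integral_0^1 (2*x + y + 2) dx dy = 7/2.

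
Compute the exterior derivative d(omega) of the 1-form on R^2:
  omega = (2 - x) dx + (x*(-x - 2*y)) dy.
d(omega) = (-2*x - 2*y) dx ∧ dy

For a 1-form omega = sum_i f_i dx_i, the exterior derivative is
  d(omega) = sum_{i < j} (∂f_j/∂x_i - ∂f_i/∂x_j) dx_i ∧ dx_j.
  coefficient of dx ∧ dy: ∂f_2/∂x - ∂f_1/∂y = ∂(x*(-x - 2*y))/∂x - ∂(2 - x)/∂y = -2*x - 2*y
Assembling: d(omega) = (-2*x - 2*y) dx ∧ dy.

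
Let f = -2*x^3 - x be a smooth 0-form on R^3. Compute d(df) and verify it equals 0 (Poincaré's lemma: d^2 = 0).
d(df) = 0

Step 1: df = sum_i (∂f/∂x_i) dx_i = (-6*x^2 - 1) dx + (0) dy + (0) dz.
Step 2: Apply d again. Using the 1-form formula, the coefficient of dx ∧ dy in d(df) is ∂^2 f/∂x ∂y - ∂^2 f/∂y ∂x = (0) - (0) = 0 (equality of mixed partials for smooth f).
Similarly for dx ∧ dz and dy ∧ dz — all coefficients vanish. So d(df) = 0.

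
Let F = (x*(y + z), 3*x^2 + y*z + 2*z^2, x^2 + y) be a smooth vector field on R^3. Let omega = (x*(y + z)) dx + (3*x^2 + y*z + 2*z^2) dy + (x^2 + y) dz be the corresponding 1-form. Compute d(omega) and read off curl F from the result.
d(omega) = (-y - 4*z + 1) dy ∧ dz + (-x) dz ∧ dx + (5*x) dx ∧ dy; curl F = (-y - 4*z + 1, -x, 5*x)

d omega = sum_{i<j} (∂f_j/∂x_i - ∂f_i/∂x_j) dx_i ∧ dx_j. Under the identification (dy ∧ dz, dz ∧ dx, dx ∧ dy) ↔ (e_x, e_y, e_z), the coefficients are exactly the components of curl F. Compute:
  ∂R/∂y - ∂Q/∂z = (1) - (y + 4*z) = -y - 4*z + 1
  ∂P/∂z - ∂R/∂x = (x) - (2*x) = -x
  ∂Q/∂x - ∂P/∂y = (6*x) - (x) = 5*x.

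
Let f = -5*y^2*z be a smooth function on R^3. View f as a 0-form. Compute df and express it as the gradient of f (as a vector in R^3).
df = (0) dx + (-10*y*z) dy + (-5*y^2) dz; grad f = (0, -10*y*z, -5*y^2)

For a 0-form f, d f = (∂f/∂x) dx + (∂f/∂y) dy + (∂f/∂z) dz. The components of the vector representation are exactly the entries of grad f in Cartesian coordinates:
  ∂f/∂x = 0
  ∂f/∂y = -10*y*z
  ∂f/∂z = -5*y^2.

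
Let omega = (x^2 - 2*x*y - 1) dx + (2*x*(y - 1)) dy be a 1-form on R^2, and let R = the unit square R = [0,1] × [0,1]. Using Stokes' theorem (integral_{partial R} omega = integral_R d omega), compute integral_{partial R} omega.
integral_(partial R) omega = 0

Stokes: integral_partial_R omega = integral_R d omega with d omega = (∂Q/∂x - ∂P/∂y) dx ∧ dy.
  ∂Q/∂x = 2*y - 2
  ∂P/∂y = -2*x
  integrand = ∂Q/∂x - ∂P/∂y = 2*x + 2*y - 2.
Integrating over R: integral_0^1 integral_0^1 (2*x + 2*y - 2) dx dy = 0.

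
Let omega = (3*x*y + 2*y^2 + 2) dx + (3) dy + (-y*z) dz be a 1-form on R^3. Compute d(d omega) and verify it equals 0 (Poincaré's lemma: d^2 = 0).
d(d omega) = 0

Step 1: d omega = sum_{i<j} (∂f_j/∂x_i - ∂f_i/∂x_j) dx_i ∧ dx_j:
  coeff of dx ∧ dy: -3*x - 4*y
  coeff of dx ∧ dz: 0
  coeff of dy ∧ dz: -z
Step 2: Apply d again to each 2-form coefficient. The only possible 3-form in R^3 is dx ∧ dy ∧ dz, with coefficient
  ∂(coeff of dy∧dz)/∂x - ∂(coeff of dx∧dz)/∂y + ∂(coeff of dx∧dy)/∂z
  = ∂/∂x (-z) - ∂/∂y (0) + ∂/∂z (-3*x - 4*y).
Each of these terms simplifies to sums of mixed partials that cancel in pairs. The result is 0 (by equality of mixed partials for smooth functions — Schwarz / Clairaut).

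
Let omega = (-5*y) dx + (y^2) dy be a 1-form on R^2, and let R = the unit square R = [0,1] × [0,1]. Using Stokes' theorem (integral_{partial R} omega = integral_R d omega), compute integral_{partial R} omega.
integral_(partial R) omega = 5

Stokes: integral_partial_R omega = integral_R d omega with d omega = (∂Q/∂x - ∂P/∂y) dx ∧ dy.
  ∂Q/∂x = 0
  ∂P/∂y = -5
  integrand = ∂Q/∂x - ∂P/∂y = 5.
Integrating over R: integral_0^1 integral_0^1 (5) dx dy = 5.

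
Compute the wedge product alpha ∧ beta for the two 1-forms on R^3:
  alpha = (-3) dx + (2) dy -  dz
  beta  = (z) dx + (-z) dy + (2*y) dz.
alpha ∧ beta = (z) dx ∧ dy + (-6*y + z) dx ∧ dz + (4*y - z) dy ∧ dz

Distribute the wedge, using dx_i ∧ dx_j = -dx_j ∧ dx_i and dx_i ∧ dx_i = 0. For each pair (i, j) with i < j, the coefficient of dx_i ∧ dx_j in alpha ∧ beta is (alpha_i * beta_j - alpha_j * beta_i). Collecting: alpha ∧ beta = (z) dx ∧ dy + (-6*y + z) dx ∧ dz + (4*y - z) dy ∧ dz.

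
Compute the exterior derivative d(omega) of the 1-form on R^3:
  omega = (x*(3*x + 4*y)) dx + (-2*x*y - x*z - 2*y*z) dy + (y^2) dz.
d(omega) = (-4*x - 2*y - z) dx ∧ dy + (x + 4*y) dy ∧ dz

For a 1-form omega = sum_i f_i dx_i, the exterior derivative is
  d(omega) = sum_{i < j} (∂f_j/∂x_i - ∂f_i/∂x_j) dx_i ∧ dx_j.
  coefficient of dx ∧ dy: ∂f_2/∂x - ∂f_1/∂y = ∂(-2*x*y - x*z - 2*y*z)/∂x - ∂(x*(3*x + 4*y))/∂y = -4*x - 2*y - z
  coefficient of dy ∧ dz: ∂f_3/∂y - ∂f_2/∂z = ∂(y^2)/∂y - ∂(-2*x*y - x*z - 2*y*z)/∂z = x + 4*y
Assembling: d(omega) = (-4*x - 2*y - z) dx ∧ dy + (x + 4*y) dy ∧ dz.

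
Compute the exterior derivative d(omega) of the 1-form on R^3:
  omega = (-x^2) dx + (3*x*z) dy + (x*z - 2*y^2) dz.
d(omega) = (3*z) dx ∧ dy + (z) dx ∧ dz + (-3*x - 4*y) dy ∧ dz

For a 1-form omega = sum_i f_i dx_i, the exterior derivative is
  d(omega) = sum_{i < j} (∂f_j/∂x_i - ∂f_i/∂x_j) dx_i ∧ dx_j.
  coefficient of dx ∧ dy: ∂f_2/∂x - ∂f_1/∂y = ∂(3*x*z)/∂x - ∂(-x^2)/∂y = 3*z
  coefficient of dx ∧ dz: ∂f_3/∂x - ∂f_1/∂z = ∂(x*z - 2*y^2)/∂x - ∂(-x^2)/∂z = z
  coefficient of dy ∧ dz: ∂f_3/∂y - ∂f_2/∂z = ∂(x*z - 2*y^2)/∂y - ∂(3*x*z)/∂z = -3*x - 4*y
Assembling: d(omega) = (3*z) dx ∧ dy + (z) dx ∧ dz + (-3*x - 4*y) dy ∧ dz.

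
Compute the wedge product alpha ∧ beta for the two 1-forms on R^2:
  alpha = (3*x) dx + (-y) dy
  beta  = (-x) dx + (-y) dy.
alpha ∧ beta = (-4*x*y) dx ∧ dy

Distribute the wedge, using dx_i ∧ dx_j = -dx_j ∧ dx_i and dx_i ∧ dx_i = 0. For each pair (i, j) with i < j, the coefficient of dx_i ∧ dx_j in alpha ∧ beta is (alpha_i * beta_j - alpha_j * beta_i). Collecting: alpha ∧ beta = (-4*x*y) dx ∧ dy.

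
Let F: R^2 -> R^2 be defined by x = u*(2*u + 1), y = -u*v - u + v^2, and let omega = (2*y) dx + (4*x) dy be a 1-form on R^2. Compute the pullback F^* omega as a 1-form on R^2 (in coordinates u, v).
F^* omega = (-16*u^2*v - 16*u^2 + 8*u*v^2 - 6*u*v - 6*u + 2*v^2) du + (4*u*(-2*u^2 + 4*u*v - u + 2*v)) dv

Using F^*(f dg) = (f ∘ F) d(g ∘ F), substitute each coordinate x_i by F_i(u, v) in f_i, and replace dx_i by d F_i = (∂F_i/∂u) du + (∂F_i/∂v) dv.
  For the x component: f_1(F) = -2*u*v - 2*u + 2*v^2; d F_1 = (4*u + 1) du + (0) dv
  For the y component: f_2(F) = 4*u*(2*u + 1); d F_2 = (-v - 1) du + (-u + 2*v) dv
Combining and collecting du, dv coefficients:
  coeff of du: -16*u^2*v - 16*u^2 + 8*u*v^2 - 6*u*v - 6*u + 2*v^2
  coeff of dv: 4*u*(-2*u^2 + 4*u*v - u + 2*v)
F^* omega = (-16*u^2*v - 16*u^2 + 8*u*v^2 - 6*u*v - 6*u + 2*v^2) du + (4*u*(-2*u^2 + 4*u*v - u + 2*v)) dv.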